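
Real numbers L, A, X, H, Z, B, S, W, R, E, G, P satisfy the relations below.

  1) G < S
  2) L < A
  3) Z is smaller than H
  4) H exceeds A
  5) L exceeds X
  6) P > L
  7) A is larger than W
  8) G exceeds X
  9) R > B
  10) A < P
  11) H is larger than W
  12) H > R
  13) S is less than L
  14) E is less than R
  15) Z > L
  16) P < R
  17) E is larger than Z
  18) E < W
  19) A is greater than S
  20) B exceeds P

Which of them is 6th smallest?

Piecing the relations together gives one ordering: X < G < S < L < Z < E < W < A < P < B < R < H.
Counting 6 from the smallest end gives E.

E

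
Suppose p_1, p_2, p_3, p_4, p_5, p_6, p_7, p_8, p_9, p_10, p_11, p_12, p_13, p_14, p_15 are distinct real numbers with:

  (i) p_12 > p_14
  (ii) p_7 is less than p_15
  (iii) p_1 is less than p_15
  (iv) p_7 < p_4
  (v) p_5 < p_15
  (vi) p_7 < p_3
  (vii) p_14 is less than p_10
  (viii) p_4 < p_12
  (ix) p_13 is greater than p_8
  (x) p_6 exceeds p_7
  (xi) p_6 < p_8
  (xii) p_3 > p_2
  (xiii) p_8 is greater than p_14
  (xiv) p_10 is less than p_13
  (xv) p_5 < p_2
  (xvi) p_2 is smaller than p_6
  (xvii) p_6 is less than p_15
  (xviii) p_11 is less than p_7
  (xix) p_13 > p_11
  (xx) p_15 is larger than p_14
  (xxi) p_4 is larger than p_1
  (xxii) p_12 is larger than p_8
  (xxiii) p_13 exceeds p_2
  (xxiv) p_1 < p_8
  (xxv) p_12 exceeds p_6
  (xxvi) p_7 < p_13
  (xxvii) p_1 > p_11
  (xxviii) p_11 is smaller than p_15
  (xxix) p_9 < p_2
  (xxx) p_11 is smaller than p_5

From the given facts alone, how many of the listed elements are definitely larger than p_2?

6

Directly above p_2: p_6, p_13, p_3.
One step further: p_8, p_12, p_15 (6 so far).
Nothing else is reachable above p_2; 6 in all.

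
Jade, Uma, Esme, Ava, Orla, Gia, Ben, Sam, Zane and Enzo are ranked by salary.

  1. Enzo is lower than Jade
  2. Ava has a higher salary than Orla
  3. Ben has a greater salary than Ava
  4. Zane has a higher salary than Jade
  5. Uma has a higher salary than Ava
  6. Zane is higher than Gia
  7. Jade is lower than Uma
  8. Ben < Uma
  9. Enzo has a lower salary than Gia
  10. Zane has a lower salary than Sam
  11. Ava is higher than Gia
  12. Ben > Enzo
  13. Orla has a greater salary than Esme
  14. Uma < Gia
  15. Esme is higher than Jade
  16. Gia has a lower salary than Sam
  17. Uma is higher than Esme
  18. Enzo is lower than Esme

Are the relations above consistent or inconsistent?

inconsistent

Chaining the given relations yields Ava < Ben < Uma < Gia, so Ava < Gia. But one relation states Gia < Ava. These cannot both hold.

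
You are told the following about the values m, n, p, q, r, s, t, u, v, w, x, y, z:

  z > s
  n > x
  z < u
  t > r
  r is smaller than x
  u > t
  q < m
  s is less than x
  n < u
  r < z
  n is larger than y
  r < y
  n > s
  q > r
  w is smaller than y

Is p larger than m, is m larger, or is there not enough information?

undetermined

Following every chain through p: nothing is chained to p.
m is not reached, and no chain runs the other way from m to p.
So the given relations leave the order of p and m undetermined.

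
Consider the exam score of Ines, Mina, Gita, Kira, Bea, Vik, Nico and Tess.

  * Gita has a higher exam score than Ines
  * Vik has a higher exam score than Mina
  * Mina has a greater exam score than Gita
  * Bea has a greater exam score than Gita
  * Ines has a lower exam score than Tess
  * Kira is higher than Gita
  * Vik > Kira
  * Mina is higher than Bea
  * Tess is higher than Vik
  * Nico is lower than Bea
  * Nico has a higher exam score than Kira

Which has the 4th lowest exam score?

Piecing the relations together gives one ordering: Ines < Gita < Kira < Nico < Bea < Mina < Vik < Tess.
Counting 4 from the smallest end gives Nico.

Nico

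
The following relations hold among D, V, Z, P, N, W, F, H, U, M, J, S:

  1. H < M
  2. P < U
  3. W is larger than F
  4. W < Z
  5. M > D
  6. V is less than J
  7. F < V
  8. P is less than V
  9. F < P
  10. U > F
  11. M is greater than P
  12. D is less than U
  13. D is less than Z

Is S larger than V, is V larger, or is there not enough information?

undetermined

Following every chain through V: above V we get J; below V we get F, P.
S is not reached, and no chain runs the other way from S to V.
So the given relations leave the order of V and S undetermined.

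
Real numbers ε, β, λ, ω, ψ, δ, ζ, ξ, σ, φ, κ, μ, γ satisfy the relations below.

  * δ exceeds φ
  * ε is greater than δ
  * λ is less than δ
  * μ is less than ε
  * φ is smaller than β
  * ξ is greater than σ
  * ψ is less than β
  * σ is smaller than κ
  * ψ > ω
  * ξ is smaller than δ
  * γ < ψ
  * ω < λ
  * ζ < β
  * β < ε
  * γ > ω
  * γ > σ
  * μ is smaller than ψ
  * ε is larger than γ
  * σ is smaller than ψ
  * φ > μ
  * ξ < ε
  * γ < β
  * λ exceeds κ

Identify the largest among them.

ε

Chaining downward from ε: directly below it, μ, ξ, γ, β, δ; then σ, ω, ζ, ψ, φ, λ; then κ.
That covers every other element, and nothing is given above ε, so ε is the largest.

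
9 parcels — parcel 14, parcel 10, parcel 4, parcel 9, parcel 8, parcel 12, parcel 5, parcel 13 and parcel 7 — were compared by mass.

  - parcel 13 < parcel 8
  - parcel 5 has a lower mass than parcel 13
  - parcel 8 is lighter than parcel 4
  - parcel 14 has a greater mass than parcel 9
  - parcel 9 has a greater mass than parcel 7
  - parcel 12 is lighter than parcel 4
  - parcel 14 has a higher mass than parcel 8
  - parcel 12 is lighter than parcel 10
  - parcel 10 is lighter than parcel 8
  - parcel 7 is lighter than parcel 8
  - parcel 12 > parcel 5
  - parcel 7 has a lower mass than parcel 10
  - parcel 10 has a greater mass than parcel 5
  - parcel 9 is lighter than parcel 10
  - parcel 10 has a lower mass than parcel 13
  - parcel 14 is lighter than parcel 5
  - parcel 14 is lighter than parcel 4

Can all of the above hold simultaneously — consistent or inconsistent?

inconsistent

We have parcel 8 < parcel 14 stated directly, yet also parcel 14 < parcel 5 < parcel 12 < parcel 10 < parcel 13 < parcel 8 by chaining the others — so parcel 14 < parcel 8. Contradiction.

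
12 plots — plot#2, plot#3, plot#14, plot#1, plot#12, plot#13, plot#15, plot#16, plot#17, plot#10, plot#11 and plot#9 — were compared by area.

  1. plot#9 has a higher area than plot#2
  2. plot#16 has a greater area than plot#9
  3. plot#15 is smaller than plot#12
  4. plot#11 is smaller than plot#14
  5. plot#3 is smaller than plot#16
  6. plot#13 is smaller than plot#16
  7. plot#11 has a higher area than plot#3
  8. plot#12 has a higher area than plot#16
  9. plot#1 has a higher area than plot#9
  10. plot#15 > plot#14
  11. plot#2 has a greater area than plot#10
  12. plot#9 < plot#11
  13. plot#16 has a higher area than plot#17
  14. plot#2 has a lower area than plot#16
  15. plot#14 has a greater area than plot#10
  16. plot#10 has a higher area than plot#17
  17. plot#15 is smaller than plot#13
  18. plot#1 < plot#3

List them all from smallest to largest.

Nothing is placed below plot#17, so it is least; from there plot#17 < plot#10; plot#10 < plot#2; plot#2 < plot#9; plot#9 < plot#1; plot#1 < plot#3; plot#3 < plot#11; plot#11 < plot#14; plot#14 < plot#15; plot#15 < plot#13; plot#13 < plot#16; plot#16 < plot#12, each given directly.

plot#17 < plot#10 < plot#2 < plot#9 < plot#1 < plot#3 < plot#11 < plot#14 < plot#15 < plot#13 < plot#16 < plot#12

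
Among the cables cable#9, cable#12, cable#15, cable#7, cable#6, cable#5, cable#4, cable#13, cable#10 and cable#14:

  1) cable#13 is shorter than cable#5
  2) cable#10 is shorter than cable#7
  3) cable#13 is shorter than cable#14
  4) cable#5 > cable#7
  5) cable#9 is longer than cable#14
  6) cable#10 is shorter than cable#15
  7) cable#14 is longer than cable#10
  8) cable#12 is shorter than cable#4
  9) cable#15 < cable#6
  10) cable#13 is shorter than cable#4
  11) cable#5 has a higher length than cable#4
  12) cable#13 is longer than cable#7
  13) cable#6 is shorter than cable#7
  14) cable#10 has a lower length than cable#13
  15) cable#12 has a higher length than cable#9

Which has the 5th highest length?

Piecing the relations together gives one ordering: cable#10 < cable#15 < cable#6 < cable#7 < cable#13 < cable#14 < cable#9 < cable#12 < cable#4 < cable#5.
The 5th largest is cable#14.

cable#14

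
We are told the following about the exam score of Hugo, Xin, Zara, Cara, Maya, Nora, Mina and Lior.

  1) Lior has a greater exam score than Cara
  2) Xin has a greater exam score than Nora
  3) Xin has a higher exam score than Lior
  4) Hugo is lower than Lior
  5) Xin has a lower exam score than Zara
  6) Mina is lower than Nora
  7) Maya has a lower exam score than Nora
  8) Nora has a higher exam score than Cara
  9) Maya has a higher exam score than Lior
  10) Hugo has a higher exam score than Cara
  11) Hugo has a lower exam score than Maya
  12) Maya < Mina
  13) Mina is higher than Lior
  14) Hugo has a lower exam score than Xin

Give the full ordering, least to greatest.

Cara < Hugo < Lior < Maya < Mina < Nora < Xin < Zara

Each adjacent pair is fixed by a given relation: Cara < Hugo; Hugo < Lior; Lior < Maya; Maya < Mina; Mina < Nora; Nora < Xin; Xin < Zara. Chaining them end to end gives the full order.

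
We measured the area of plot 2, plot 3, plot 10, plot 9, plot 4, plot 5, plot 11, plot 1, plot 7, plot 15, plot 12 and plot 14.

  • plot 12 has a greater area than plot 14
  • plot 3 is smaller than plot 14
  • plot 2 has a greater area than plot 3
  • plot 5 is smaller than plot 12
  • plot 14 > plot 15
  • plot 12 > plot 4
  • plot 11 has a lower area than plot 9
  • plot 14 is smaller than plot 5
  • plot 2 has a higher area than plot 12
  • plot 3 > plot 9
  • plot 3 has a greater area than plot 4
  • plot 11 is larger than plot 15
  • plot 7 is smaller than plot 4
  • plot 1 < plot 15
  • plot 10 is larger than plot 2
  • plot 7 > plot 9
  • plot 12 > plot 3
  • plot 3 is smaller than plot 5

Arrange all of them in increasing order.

The consecutive links are each given: plot 1 < plot 15; plot 15 < plot 11; plot 11 < plot 9; plot 9 < plot 7; plot 7 < plot 4; plot 4 < plot 3; plot 3 < plot 14; plot 14 < plot 5; plot 5 < plot 12; plot 12 < plot 2; plot 2 < plot 10.

plot 1 < plot 15 < plot 11 < plot 9 < plot 7 < plot 4 < plot 3 < plot 14 < plot 5 < plot 12 < plot 2 < plot 10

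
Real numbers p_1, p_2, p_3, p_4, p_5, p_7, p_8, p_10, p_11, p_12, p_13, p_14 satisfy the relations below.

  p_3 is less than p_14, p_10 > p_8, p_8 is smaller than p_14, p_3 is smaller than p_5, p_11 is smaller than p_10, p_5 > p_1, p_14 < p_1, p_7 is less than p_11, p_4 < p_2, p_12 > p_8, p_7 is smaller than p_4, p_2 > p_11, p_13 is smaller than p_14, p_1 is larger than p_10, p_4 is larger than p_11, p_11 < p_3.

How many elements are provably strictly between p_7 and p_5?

5

The relations place p_7 below p_5. An element lies strictly between them when it is forced above p_7 and also forced below p_5.
Above p_7: {p_11, p_3, p_10, p_14, p_4, p_1, p_2}. Below p_5: {p_8, p_11, p_13, p_3, p_10, p_14, p_1}.
Intersection: {p_11, p_3, p_10, p_14, p_1} — 5.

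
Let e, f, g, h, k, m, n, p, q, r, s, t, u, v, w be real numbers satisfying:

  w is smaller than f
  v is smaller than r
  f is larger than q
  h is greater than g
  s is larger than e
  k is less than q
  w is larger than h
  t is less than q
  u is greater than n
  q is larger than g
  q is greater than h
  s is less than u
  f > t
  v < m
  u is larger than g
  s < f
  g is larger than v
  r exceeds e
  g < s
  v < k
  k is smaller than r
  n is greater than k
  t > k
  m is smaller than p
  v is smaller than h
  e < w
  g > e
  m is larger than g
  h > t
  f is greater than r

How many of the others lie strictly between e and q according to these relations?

2

The relations place e below q. An element lies strictly between them when it is forced above e and also forced below q.
Above e: {g, s, u, r, h, m, w, f, p}. Below q: {v, k, g, t, h}.
Intersection: {g, h} — 2.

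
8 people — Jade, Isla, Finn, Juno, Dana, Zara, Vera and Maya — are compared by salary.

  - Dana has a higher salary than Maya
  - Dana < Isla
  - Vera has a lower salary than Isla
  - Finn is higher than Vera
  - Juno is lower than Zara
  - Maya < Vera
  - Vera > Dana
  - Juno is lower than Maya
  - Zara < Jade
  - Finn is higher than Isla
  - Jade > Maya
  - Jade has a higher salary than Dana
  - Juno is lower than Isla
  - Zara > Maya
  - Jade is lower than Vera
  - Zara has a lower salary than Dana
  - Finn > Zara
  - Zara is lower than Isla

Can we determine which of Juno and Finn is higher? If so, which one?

Link the given pairs in sequence: Juno < Maya; Maya < Zara; Zara < Dana; Dana < Jade; Jade < Vera; Vera < Isla; Isla < Finn.
Chaining these gives Juno < Maya < Zara < Dana < Jade < Vera < Isla < Finn.
So Finn is higher.

Finn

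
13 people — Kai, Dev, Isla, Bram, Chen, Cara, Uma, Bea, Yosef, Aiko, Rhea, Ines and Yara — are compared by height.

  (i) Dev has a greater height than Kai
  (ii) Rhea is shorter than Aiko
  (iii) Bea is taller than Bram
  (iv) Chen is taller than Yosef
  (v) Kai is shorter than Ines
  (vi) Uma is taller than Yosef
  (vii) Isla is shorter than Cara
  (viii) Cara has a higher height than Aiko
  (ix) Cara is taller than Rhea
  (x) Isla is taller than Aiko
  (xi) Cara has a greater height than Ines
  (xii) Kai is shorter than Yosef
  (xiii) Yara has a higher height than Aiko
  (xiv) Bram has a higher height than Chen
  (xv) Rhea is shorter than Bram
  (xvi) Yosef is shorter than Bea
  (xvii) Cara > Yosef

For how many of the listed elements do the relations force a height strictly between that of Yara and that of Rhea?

The relations place Rhea below Yara. An element lies strictly between them when it is forced above Rhea and also forced below Yara.
Above Rhea: {Aiko, Isla, Bram, Bea, Cara}. Below Yara: {Aiko}.
Intersection: {Aiko} — 1.

1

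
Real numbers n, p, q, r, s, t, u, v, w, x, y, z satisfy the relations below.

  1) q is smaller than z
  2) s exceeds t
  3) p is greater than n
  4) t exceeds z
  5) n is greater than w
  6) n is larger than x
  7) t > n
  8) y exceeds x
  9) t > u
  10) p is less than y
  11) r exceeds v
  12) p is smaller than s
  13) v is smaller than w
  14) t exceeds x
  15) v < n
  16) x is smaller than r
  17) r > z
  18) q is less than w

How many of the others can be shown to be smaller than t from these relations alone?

7

From t the given relations immediately reach u, x, z, n.
From those, q, v, w — 7 in total.
No other element is forced below t by the given relations, so the count is 7.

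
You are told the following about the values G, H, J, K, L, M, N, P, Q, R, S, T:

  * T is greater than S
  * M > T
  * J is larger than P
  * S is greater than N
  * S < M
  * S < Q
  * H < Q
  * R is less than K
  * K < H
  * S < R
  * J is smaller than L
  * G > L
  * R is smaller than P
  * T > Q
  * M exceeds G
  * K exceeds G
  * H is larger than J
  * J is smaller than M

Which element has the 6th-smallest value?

L

Chaining the given pairs: N < S < R < P < J < L < G < K < H < Q < T < M.
The 6th smallest is L.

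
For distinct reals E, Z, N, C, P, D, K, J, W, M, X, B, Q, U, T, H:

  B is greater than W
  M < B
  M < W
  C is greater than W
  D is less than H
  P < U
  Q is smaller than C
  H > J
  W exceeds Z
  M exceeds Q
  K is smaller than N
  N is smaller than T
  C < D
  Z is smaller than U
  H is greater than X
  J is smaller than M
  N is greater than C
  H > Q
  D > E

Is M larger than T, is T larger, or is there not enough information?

T

M < W and W < C give M < C.
With C < N: M < W < C < N.
Then N < T extends the chain to T.
So T is larger.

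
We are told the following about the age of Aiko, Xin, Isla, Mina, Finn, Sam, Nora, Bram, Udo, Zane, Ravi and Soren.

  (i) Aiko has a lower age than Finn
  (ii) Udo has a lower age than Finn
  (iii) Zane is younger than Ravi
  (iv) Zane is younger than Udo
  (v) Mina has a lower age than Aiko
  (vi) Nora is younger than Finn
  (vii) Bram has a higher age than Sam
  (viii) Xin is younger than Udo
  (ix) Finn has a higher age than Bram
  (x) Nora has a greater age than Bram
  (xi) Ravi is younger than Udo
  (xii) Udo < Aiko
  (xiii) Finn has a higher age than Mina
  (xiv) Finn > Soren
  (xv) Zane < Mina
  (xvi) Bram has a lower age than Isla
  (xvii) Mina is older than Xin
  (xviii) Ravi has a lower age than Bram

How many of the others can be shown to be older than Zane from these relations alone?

The elements the relations force above Zane are Mina, Ravi, Bram, Nora, Udo, Aiko, Finn, Isla — no chain reaches any other.
That is 8.

8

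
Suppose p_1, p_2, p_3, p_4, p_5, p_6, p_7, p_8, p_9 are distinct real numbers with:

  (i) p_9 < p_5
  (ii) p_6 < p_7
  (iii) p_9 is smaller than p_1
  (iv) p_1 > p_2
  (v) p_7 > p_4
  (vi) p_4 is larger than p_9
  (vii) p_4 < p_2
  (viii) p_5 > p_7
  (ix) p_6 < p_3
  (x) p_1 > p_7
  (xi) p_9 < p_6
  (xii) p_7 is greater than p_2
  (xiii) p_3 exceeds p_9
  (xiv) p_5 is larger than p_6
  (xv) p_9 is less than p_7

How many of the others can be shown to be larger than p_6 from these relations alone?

Directly above p_6: p_7, p_5, p_3.
One step further: p_1 (4 so far).
No other element is forced above p_6 by the given relations, so the count is 4.

4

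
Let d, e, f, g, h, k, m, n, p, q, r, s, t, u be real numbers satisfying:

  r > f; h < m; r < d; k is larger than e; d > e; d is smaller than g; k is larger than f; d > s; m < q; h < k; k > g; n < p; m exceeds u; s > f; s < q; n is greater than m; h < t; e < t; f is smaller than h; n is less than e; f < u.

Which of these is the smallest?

f

h is not least since f < h; r is not least since f < r; u is not least since f < u; m is not least since u < m; n is not least since m < n; s is not least since f < s; q is not least since s < q; e is not least since n < e; t is not least since e < t; d is not least since r < d; p is not least since n < p; g is not least since d < g; k is not least since g < k.
Only f has nothing below it, so f is the smallest.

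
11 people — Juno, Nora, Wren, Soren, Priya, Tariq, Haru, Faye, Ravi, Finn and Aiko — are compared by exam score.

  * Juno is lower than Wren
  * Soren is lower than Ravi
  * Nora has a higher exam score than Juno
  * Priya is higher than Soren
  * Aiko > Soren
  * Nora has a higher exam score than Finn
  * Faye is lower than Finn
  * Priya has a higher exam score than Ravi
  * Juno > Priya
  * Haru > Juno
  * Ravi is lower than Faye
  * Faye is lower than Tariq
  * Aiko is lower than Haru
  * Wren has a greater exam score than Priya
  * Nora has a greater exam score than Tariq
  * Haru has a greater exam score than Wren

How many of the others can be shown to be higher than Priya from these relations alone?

From Priya the given relations immediately reach Juno, Wren.
From those, Nora, Haru — 4 in total.
No other element is forced above Priya by the given relations, so the count is 4.

4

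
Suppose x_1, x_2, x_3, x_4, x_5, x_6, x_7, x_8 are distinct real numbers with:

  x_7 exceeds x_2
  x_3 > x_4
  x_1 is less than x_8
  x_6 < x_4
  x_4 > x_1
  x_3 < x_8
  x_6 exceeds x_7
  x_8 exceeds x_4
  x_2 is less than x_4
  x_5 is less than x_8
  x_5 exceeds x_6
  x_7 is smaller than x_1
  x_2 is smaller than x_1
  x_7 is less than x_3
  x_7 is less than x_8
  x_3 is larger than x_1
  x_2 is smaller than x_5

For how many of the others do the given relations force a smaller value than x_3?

From x_3 the given relations immediately reach x_7, x_1, x_4.
From those, x_2, x_6 — 5 in total.
Nothing else is reachable below x_3; 5 in all.

5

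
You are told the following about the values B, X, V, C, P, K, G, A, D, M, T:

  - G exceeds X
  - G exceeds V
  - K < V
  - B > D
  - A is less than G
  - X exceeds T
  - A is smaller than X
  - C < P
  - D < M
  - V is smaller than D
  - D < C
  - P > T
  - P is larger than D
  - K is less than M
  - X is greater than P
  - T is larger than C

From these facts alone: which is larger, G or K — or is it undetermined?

G

Link the given pairs in sequence: K < V; V < D; D < C; C < T; T < P; P < X; X < G.
Together: K < V < D < C < T < P < X < G.
So G is larger.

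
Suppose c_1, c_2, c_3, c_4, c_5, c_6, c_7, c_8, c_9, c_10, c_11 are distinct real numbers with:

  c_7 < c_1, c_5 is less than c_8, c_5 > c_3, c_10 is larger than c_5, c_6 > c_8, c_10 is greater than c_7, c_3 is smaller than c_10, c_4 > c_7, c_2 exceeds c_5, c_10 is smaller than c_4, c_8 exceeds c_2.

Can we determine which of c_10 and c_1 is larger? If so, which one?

Following every chain through c_10: above c_10 we get c_4; below c_10 we get c_3, c_5, c_7.
c_1 is not reached, and no chain runs the other way from c_1 to c_10.
So the given relations leave the order of c_10 and c_1 undetermined.

undetermined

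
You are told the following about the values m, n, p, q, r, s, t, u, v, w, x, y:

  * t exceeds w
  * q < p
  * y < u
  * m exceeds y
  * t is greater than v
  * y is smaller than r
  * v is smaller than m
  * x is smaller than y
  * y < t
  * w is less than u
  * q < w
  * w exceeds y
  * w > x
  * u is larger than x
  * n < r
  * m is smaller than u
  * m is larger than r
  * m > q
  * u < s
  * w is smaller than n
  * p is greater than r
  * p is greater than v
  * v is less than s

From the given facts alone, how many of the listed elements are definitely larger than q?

The elements the relations force above q are w, n, r, m, p, t, u, s — no chain reaches any other.
That is 8.

8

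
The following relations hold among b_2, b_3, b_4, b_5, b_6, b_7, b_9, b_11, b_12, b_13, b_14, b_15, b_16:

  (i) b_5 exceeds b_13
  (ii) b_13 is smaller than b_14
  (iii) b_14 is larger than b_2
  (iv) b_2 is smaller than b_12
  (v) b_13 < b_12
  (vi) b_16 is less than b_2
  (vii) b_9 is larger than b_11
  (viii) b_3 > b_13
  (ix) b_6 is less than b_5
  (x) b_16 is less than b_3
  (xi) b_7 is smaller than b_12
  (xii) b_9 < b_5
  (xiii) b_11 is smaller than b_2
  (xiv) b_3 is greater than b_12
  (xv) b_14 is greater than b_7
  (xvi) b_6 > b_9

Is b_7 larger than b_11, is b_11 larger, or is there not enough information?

undetermined

Following every chain through b_11: above b_11 we get b_2, b_9, b_14, b_6, b_12, b_3, b_5.
b_7 is not reached, and no chain runs the other way from b_7 to b_11.
So the given relations leave the order of b_11 and b_7 undetermined.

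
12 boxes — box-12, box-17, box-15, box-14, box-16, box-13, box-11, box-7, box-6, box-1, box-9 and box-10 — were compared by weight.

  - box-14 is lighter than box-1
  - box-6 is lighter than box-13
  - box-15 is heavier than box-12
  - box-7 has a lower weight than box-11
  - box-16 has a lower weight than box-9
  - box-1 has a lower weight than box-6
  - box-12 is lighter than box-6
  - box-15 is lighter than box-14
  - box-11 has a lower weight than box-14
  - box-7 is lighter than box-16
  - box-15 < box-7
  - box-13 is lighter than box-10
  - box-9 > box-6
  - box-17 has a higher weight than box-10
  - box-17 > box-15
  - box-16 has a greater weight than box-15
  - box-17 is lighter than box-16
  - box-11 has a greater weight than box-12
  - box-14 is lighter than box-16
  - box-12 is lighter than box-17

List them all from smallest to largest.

Each adjacent pair is fixed by a given relation: box-12 < box-15; box-15 < box-7; box-7 < box-11; box-11 < box-14; box-14 < box-1; box-1 < box-6; box-6 < box-13; box-13 < box-10; box-10 < box-17; box-17 < box-16; box-16 < box-9. Chaining them end to end gives the full order.

box-12 < box-15 < box-7 < box-11 < box-14 < box-1 < box-6 < box-13 < box-10 < box-17 < box-16 < box-9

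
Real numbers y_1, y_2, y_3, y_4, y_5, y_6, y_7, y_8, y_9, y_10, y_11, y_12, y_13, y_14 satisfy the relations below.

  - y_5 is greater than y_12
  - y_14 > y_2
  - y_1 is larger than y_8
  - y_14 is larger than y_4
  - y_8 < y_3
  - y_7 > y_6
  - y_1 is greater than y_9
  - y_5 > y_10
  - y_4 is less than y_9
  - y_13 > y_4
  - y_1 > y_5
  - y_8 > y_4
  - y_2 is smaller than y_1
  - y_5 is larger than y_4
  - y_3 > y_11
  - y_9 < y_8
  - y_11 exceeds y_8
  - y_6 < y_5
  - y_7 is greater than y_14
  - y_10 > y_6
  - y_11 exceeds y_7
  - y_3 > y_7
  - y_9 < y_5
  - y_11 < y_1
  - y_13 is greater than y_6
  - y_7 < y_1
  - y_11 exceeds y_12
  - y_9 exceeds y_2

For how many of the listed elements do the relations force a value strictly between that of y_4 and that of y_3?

Chaining upward from y_4 reaches: y_13, y_9, y_14, y_7, y_8, y_11, y_5, y_1.
Chaining downward from y_3 reaches: y_6, y_2, y_9, y_14, y_7, y_8, y_12, y_11.
Strictly between y_4 and y_3 are those in both lists: y_9, y_14, y_7, y_8, y_11 — 5 elements.

5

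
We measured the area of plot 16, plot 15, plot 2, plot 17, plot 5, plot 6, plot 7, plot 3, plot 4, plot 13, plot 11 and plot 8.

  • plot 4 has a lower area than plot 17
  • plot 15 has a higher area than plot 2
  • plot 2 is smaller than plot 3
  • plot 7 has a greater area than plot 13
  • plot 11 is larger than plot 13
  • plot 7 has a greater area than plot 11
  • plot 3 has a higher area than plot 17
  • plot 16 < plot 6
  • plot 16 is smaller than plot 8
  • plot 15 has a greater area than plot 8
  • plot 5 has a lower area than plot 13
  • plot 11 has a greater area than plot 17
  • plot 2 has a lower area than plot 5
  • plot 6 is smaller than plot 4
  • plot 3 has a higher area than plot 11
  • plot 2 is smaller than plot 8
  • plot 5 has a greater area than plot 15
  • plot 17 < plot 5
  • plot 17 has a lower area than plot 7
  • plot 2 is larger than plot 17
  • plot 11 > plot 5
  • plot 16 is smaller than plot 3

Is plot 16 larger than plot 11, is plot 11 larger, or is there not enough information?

plot 11

Chaining the given relations: plot 16 < plot 6 < plot 4 < plot 17 < plot 2 < plot 8 < plot 15 < plot 5 < plot 13 < plot 11.
So plot 11 is larger.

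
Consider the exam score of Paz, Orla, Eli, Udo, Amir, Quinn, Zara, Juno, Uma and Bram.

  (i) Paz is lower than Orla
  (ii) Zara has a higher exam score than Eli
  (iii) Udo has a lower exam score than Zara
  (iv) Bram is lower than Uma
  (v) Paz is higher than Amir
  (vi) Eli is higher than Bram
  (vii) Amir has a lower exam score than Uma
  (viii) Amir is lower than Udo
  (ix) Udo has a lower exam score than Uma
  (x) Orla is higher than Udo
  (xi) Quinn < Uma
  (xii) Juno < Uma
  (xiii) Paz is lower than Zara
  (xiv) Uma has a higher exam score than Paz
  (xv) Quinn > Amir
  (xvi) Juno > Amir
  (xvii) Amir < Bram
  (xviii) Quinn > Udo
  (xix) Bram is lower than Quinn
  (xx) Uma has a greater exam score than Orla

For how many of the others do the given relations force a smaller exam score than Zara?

5

Directly below Zara: Udo, Paz, Eli.
One step further: Amir, Bram (5 so far).
Nothing else is reachable below Zara; 5 in all.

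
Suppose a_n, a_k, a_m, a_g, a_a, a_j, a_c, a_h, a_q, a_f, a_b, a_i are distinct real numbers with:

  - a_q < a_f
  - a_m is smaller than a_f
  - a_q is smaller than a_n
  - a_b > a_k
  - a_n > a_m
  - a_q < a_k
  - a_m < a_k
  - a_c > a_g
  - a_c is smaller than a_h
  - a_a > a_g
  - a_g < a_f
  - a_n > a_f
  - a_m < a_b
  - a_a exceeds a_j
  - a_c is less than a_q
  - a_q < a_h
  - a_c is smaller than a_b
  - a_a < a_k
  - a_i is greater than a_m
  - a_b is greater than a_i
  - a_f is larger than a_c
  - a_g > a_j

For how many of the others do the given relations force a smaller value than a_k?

6

The elements the relations force below a_k are a_m, a_j, a_g, a_c, a_q, a_a — no chain reaches any other.
That is 6.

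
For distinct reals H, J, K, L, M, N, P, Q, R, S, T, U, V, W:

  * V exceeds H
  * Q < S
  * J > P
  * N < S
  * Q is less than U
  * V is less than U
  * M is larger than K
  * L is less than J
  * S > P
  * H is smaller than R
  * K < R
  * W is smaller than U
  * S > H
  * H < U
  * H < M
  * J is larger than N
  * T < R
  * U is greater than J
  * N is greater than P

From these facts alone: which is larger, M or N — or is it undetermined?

undetermined

Following every chain through N: above N we get S, J, U; below N we get P.
M is not reached, and no chain runs the other way from M to N.
So the given relations leave the order of N and M undetermined.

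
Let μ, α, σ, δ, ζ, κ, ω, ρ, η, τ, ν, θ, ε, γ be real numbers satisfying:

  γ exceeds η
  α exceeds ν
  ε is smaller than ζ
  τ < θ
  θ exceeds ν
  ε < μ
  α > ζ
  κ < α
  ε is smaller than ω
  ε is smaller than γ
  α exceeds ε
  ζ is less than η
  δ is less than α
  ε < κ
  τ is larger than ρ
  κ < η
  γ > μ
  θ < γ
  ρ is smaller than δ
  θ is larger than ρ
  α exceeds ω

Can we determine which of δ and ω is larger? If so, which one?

Following every chain through ω: above ω we get α; below ω we get ε.
δ is not reached, and no chain runs the other way from δ to ω.
So the given relations leave the order of ω and δ undetermined.

undetermined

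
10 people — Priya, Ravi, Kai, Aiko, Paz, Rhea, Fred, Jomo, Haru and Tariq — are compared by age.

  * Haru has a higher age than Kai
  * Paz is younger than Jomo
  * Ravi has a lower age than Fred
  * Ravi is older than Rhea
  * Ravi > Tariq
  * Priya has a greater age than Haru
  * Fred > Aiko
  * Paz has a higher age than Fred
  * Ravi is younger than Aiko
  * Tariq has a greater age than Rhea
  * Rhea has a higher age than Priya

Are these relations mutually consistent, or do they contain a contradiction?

consistent

The single ordering Kai < Haru < Priya < Rhea < Tariq < Ravi < Aiko < Fred < Paz < Jomo satisfies every listed relation, so no contradiction arises.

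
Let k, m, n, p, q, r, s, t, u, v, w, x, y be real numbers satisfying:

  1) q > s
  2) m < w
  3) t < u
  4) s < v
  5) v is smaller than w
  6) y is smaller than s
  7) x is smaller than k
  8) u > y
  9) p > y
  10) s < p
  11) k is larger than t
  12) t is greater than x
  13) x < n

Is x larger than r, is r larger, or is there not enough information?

undetermined

Following every chain through x: above x we get t, n, k, u.
r is not reached, and no chain runs the other way from r to x.
So the given relations leave the order of x and r undetermined.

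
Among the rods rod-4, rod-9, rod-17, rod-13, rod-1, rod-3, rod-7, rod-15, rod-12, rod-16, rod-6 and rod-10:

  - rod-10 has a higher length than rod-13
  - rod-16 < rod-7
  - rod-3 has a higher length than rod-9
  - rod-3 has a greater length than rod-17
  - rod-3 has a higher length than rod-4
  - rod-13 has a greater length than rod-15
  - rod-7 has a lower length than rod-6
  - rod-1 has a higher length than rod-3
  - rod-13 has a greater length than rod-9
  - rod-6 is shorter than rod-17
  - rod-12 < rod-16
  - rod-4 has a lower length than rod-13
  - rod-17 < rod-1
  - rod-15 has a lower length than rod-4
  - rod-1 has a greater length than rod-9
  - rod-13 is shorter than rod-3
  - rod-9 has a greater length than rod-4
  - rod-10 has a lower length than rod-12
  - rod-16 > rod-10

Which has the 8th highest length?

rod-10

The consecutive relations fix a unique order: rod-15 < rod-4 < rod-9 < rod-13 < rod-10 < rod-12 < rod-16 < rod-7 < rod-6 < rod-17 < rod-3 < rod-1.
The 8th largest is rod-10.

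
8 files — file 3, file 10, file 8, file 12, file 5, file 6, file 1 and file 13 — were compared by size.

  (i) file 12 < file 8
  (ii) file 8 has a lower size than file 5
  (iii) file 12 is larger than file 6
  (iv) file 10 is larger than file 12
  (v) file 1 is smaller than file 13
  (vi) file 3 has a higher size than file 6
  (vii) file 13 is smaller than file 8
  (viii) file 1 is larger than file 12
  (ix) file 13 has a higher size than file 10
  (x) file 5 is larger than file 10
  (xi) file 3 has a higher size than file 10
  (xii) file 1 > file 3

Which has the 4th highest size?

Piecing the relations together gives one ordering: file 6 < file 12 < file 10 < file 3 < file 1 < file 13 < file 8 < file 5.
Counting 4 from the largest end gives file 1.

file 1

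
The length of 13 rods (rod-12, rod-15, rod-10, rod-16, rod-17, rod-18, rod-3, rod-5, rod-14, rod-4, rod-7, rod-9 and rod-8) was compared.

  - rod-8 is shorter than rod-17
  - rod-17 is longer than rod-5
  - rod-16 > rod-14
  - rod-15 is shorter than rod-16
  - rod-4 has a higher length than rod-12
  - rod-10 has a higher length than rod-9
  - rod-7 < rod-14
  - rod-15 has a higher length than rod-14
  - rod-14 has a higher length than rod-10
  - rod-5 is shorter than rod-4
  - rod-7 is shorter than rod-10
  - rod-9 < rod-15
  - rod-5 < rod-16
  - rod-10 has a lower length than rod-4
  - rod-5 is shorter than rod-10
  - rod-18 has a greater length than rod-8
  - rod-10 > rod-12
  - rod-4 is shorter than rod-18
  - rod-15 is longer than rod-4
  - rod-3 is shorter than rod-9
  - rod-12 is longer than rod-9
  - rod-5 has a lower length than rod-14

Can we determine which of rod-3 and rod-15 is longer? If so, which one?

rod-15

rod-3 < rod-9 and rod-9 < rod-10 give rod-3 < rod-10.
With rod-10 < rod-14: rod-3 < rod-9 < rod-10 < rod-14.
Then rod-14 < rod-15 extends the chain to rod-15.
So rod-15 is longer.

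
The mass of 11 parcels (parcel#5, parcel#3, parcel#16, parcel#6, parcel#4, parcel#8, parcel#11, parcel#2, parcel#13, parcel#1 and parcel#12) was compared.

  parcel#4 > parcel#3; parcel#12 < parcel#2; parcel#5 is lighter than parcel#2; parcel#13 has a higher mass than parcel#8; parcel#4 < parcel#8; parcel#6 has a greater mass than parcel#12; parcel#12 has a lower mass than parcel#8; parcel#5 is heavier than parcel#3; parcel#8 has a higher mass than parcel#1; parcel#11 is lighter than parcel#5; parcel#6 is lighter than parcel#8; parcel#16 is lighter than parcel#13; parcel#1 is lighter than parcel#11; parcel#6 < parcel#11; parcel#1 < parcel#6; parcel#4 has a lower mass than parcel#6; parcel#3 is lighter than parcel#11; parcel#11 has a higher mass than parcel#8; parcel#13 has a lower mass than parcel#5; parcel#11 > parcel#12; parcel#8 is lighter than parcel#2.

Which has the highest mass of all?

parcel#3 is not greatest since parcel#3 < parcel#11; parcel#12 is not greatest since parcel#12 < parcel#8; parcel#1 is not greatest since parcel#1 < parcel#6; parcel#4 is not greatest since parcel#4 < parcel#8; parcel#16 is not greatest since parcel#16 < parcel#13; parcel#6 is not greatest since parcel#6 < parcel#11; parcel#8 is not greatest since parcel#8 < parcel#13; parcel#11 is not greatest since parcel#11 < parcel#5; parcel#13 is not greatest since parcel#13 < parcel#5; parcel#5 is not greatest since parcel#5 < parcel#2.
Only parcel#2 has nothing above it, so parcel#2 is the highest mass.

parcel#2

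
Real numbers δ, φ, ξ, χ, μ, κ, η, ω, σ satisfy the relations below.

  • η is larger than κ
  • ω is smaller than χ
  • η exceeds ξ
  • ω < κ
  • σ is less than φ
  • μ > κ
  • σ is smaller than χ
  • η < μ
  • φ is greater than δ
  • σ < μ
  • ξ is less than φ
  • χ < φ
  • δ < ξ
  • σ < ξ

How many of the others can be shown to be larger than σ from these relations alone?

Directly above σ: ξ, χ, φ, μ.
One step further: η (5 so far).
No other element is forced above σ by the given relations, so the count is 5.

5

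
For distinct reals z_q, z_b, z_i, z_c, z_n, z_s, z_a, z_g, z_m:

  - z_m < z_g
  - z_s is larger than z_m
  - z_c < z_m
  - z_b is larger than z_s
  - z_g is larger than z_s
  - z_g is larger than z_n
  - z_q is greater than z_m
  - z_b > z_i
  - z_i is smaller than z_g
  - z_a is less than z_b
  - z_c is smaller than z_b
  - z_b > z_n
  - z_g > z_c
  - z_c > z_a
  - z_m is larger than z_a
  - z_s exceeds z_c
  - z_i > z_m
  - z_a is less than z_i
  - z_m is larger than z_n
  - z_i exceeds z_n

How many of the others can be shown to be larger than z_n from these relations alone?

6

From z_n the given relations immediately reach z_m, z_i, z_g, z_b.
From those, z_s, z_q — 6 in total.
No other element is forced above z_n by the given relations, so the count is 6.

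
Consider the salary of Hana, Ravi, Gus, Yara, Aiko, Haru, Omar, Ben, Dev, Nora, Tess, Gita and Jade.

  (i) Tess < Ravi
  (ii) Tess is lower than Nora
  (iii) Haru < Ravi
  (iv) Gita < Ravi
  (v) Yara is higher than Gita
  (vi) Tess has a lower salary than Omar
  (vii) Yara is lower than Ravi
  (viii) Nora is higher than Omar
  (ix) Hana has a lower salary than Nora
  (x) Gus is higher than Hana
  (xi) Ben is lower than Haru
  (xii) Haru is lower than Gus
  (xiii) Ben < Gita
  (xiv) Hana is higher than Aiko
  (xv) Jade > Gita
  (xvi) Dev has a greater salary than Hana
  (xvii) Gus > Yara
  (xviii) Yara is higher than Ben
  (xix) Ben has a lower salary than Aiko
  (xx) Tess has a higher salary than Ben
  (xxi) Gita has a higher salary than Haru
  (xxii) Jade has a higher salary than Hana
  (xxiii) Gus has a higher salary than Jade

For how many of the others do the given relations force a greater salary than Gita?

4

The elements the relations force above Gita are Yara, Ravi, Jade, Gus — no chain reaches any other.
That is 4.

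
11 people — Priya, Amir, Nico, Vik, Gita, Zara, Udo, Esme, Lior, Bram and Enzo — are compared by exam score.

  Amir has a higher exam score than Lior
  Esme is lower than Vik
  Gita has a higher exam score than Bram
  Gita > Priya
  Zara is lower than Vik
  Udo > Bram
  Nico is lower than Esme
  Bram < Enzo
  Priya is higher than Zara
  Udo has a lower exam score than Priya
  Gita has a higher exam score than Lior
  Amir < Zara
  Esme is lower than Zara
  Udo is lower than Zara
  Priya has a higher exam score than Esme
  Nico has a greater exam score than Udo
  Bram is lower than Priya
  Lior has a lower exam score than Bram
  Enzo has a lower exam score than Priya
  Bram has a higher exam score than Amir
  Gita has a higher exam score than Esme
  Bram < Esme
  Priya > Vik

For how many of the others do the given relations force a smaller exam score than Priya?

From Priya the given relations immediately reach Bram, Udo, Esme, Enzo, Zara, Vik.
From those, Lior, Amir, Nico — 9 in total.
No other element is forced below Priya by the given relations, so the count is 9.

9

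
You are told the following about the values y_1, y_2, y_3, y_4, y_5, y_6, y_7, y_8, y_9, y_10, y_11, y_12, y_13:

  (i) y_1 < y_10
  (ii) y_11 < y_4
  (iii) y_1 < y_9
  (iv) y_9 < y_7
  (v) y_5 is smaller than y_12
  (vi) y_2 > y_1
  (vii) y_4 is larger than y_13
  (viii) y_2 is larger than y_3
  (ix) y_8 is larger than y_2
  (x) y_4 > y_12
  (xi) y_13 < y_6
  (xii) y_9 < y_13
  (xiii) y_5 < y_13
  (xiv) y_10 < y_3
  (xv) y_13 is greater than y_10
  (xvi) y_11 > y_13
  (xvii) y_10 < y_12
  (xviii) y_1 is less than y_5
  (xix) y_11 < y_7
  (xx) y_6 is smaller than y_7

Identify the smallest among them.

y_1

y_10 is not least since y_1 < y_10; y_3 is not least since y_10 < y_3; y_9 is not least since y_1 < y_9; y_5 is not least since y_1 < y_5; y_13 is not least since y_5 < y_13; y_6 is not least since y_13 < y_6; y_12 is not least since y_5 < y_12; y_2 is not least since y_1 < y_2; y_8 is not least since y_2 < y_8; y_11 is not least since y_13 < y_11; y_7 is not least since y_6 < y_7; y_4 is not least since y_11 < y_4.
Only y_1 has nothing below it, so y_1 is the smallest.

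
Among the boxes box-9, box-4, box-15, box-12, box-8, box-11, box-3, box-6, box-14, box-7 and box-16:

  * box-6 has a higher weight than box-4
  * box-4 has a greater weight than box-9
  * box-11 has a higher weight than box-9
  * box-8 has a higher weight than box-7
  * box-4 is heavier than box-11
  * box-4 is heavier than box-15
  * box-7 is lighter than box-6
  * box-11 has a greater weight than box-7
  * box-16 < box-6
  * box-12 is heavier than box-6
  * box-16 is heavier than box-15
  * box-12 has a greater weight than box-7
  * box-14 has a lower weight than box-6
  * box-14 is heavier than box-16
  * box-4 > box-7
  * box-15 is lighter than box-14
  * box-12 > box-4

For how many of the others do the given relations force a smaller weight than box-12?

From box-12 the given relations immediately reach box-7, box-4, box-6.
From those, box-15, box-9, box-16, box-11, box-14 — 8 in total.
No other element is forced below box-12 by the given relations, so the count is 8.

8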